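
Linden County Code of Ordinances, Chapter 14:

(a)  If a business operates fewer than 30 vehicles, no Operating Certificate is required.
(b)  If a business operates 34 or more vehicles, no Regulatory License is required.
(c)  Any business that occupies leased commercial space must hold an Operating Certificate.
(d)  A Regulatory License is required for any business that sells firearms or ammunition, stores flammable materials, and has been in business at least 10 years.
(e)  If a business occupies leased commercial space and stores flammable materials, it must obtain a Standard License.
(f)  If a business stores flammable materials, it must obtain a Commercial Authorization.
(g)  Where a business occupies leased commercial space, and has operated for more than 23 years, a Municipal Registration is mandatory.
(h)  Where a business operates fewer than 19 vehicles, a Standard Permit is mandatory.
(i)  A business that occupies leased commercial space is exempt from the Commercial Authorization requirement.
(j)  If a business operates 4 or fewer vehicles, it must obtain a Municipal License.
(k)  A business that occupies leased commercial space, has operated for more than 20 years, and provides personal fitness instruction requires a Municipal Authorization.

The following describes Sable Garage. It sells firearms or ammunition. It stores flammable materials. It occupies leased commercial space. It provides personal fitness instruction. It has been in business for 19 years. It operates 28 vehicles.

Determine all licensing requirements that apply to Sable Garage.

(a) vehicles 28 < 30 → exempt from Operating Certificate.
(b) vehicles 28 < 34 → Regulatory License exemption does not apply.
(c) occupies leased commercial space → Operating Certificate required.
(d) sells firearms or ammunition; stores flammable materials; years in business 19 ≥ 10 → Regulatory License required.
(e) occupies leased commercial space; stores flammable materials → Standard License required.
(f) stores flammable materials → Commercial Authorization required.
(g) occupies leased commercial space; years in business 19 ≤ 23 → Municipal Registration not required.
(h) vehicles 28 ≥ 19 → Standard Permit not required.
(i) occupies leased commercial space → exempt from Commercial Authorization.
(j) vehicles 28 > 4 → Municipal License not required.
(k) occupies leased commercial space; years in business 19 ≤ 20; provides personal fitness instruction → Municipal Authorization not required.

Regulatory License, Standard License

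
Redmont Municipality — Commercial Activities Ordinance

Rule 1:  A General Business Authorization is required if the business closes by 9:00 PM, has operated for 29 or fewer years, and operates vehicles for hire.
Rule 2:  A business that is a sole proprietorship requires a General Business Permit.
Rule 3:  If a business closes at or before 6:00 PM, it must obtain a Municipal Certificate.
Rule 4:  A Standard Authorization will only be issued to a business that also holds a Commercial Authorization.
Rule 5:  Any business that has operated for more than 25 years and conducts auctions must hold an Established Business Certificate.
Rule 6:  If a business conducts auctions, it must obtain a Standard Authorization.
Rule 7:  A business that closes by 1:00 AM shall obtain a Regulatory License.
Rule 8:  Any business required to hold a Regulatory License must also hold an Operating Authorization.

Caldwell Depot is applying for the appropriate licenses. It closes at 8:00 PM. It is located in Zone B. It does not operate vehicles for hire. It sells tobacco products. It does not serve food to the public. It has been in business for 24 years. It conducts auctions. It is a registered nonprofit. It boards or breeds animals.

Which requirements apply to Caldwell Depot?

Commercial Authorization, Operating Authorization, Regulatory License, Standard Authorization

Rule 1: closes 8:00 PM, at/before 9:00 PM; years in business 24 ≤ 29; does not operate vehicles for hire → General Business Authorization not required.
Rule 2: is a registered nonprofit (not: is a sole proprietorship) → General Business Permit not required.
Rule 3: closes 8:00 PM, after 6:00 PM → Municipal Certificate not required.
Rule 4: Standard Authorization is required → Commercial Authorization also required.
Rule 5: years in business 24 ≤ 25; conducts auctions → Established Business Certificate not required.
Rule 6: conducts auctions → Standard Authorization required.
Rule 7: closes 8:00 PM, at/before 1:00 AM → Regulatory License required.
Rule 8: Regulatory License is required → Operating Authorization also required.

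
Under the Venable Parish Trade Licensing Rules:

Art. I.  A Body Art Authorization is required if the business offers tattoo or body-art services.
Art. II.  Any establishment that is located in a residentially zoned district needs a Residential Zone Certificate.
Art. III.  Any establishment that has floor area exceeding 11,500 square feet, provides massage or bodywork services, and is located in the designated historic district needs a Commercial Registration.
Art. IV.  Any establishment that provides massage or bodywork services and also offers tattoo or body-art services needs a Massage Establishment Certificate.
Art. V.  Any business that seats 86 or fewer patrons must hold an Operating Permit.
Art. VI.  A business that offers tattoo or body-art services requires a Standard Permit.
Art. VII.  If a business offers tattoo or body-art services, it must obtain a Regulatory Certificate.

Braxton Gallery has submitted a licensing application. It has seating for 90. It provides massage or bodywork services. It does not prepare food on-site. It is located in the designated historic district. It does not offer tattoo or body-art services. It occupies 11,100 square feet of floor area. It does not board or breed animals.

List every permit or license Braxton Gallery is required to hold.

Art. I. does not offer tattoo or body-art services → Body Art Authorization not required.
Art. II. is located in the designated historic district (not: is located in a residentially zoned district) → Residential Zone Certificate not required.
Art. III. floor area 11,100 square feet ≤ 11,500 square feet; provides massage or bodywork services; is located in the designated historic district → Commercial Registration not required.
Art. IV. provides massage or bodywork services; does not offer tattoo or body-art services → Massage Establishment Certificate not required.
Art. V. seating 90 > 86 → Operating Permit not required.
Art. VI. does not offer tattoo or body-art services → Standard Permit not required.
Art. VII. does not offer tattoo or body-art services → Regulatory Certificate not required.

None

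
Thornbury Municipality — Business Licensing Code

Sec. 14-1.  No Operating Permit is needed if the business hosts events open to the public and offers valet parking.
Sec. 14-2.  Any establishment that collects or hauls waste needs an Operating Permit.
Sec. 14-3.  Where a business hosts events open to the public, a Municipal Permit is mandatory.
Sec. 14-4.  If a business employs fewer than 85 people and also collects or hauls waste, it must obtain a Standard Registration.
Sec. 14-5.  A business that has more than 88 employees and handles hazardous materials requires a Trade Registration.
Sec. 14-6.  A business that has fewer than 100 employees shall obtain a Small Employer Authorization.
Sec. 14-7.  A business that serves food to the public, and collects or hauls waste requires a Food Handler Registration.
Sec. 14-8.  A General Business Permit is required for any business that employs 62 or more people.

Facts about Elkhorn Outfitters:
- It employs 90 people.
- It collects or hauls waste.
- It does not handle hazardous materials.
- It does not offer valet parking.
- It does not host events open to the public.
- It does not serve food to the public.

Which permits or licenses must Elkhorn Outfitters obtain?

General Business Permit, Operating Permit, Small Employer Authorization

Sec. 14-1. does not host events open to the public; does not offer valet parking → Operating Permit exemption does not apply.
Sec. 14-2. collects or hauls waste → Operating Permit required.
Sec. 14-3. does not host events open to the public → Municipal Permit not required.
Sec. 14-4. employees 90 ≥ 85; collects or hauls waste → Standard Registration not required.
Sec. 14-5. employees 90 > 88; does not handle hazardous materials → Trade Registration not required.
Sec. 14-6. employees 90 < 100 → Small Employer Authorization required.
Sec. 14-7. does not serve food to the public; collects or hauls waste → Food Handler Registration not required.
Sec. 14-8. employees 90 ≥ 62 → General Business Permit required.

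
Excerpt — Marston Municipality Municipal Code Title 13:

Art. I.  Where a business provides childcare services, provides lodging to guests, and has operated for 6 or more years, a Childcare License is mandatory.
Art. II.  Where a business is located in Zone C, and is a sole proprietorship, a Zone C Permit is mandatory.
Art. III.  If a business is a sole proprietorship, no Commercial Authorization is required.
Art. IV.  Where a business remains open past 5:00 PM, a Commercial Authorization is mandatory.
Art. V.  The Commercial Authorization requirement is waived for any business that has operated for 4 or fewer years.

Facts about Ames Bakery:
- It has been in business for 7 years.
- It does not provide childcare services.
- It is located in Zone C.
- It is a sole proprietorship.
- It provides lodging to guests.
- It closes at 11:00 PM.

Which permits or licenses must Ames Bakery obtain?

Zone C Permit

Art. I. does not provide childcare services; provides lodging to guests; years in business 7 ≥ 6 → Childcare License not required.
Art. II. is located in Zone C; is a sole proprietorship → Zone C Permit required.
Art. III. is a sole proprietorship → exempt from Commercial Authorization.
Art. IV. closes 11:00 PM, after 5:00 PM → Commercial Authorization required.
Art. V. years in business 7 > 4 → Commercial Authorization exemption does not apply.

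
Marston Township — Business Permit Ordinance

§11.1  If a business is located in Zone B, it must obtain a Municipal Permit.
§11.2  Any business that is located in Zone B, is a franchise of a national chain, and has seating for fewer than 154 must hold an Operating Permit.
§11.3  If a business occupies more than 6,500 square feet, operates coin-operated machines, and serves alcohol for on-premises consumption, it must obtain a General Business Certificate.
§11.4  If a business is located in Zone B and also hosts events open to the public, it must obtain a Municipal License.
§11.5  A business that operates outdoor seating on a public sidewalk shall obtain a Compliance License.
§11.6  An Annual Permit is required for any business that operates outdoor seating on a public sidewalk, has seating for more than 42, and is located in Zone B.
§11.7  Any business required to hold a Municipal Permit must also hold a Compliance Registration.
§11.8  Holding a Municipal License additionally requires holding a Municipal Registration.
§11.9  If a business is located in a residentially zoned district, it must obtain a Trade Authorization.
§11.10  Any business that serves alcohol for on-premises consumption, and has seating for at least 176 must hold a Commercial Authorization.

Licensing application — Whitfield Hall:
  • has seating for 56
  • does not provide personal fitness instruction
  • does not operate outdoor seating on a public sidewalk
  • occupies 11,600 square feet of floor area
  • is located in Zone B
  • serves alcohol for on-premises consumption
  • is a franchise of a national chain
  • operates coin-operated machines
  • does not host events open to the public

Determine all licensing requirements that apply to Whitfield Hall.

§11.1 is located in Zone B → Municipal Permit required.
§11.2 is located in Zone B; is a franchise of a national chain; seating 56 < 154 → Operating Permit required.
§11.3 floor area 11,600 square feet > 6,500 square feet; operates coin-operated machines; serves alcohol for on-premises consumption → General Business Certificate required.
§11.4 is located in Zone B; does not host events open to the public → Municipal License not required.
§11.5 does not operate outdoor seating on a public sidewalk → Compliance License not required.
§11.6 does not operate outdoor seating on a public sidewalk; seating 56 > 42; is located in Zone B → Annual Permit not required.
§11.7 Municipal Permit is required → Compliance Registration also required.
§11.8 Municipal License is not required → no effect.
§11.9 is located in Zone B (not: is located in a residentially zoned district) → Trade Authorization not required.
§11.10 serves alcohol for on-premises consumption; seating 56 < 176 → Commercial Authorization not required.

Compliance Registration, General Business Certificate, Municipal Permit, Operating Permit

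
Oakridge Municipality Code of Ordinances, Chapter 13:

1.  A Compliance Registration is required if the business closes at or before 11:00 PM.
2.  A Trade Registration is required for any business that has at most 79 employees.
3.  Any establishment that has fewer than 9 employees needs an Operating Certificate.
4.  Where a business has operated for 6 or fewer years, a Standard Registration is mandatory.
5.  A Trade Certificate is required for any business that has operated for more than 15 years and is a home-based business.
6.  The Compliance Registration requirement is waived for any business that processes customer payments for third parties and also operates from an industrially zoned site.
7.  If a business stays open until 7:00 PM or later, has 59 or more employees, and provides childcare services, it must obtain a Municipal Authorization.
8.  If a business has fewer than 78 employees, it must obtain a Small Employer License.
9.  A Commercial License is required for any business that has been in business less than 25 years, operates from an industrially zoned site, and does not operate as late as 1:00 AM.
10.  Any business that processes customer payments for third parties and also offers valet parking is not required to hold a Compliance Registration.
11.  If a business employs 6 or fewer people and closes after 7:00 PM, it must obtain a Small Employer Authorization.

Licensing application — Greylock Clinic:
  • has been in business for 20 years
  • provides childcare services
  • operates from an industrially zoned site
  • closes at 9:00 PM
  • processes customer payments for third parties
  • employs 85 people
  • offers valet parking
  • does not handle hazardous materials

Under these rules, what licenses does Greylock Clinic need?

1. closes 9:00 PM, at/before 11:00 PM → Compliance Registration required.
2. employees 85 > 79 → Trade Registration not required.
3. employees 85 ≥ 9 → Operating Certificate not required.
4. years in business 20 > 6 → Standard Registration not required.
5. years in business 20 > 15; operates from an industrially zoned site (not: is a home-based business) → Trade Certificate not required.
6. processes customer payments for third parties; operates from an industrially zoned site → exempt from Compliance Registration.
7. closes 9:00 PM, after 7:00 PM; employees 85 ≥ 59; provides childcare services → Municipal Authorization required.
8. employees 85 ≥ 78 → Small Employer License not required.
9. years in business 20 < 25; operates from an industrially zoned site; closes 9:00 PM, at/before 1:00 AM → Commercial License required.
10. processes customer payments for third parties; offers valet parking → exempt from Compliance Registration.
11. employees 85 > 6; closes 9:00 PM, after 7:00 PM → Small Employer Authorization not required.

Commercial License, Municipal Authorization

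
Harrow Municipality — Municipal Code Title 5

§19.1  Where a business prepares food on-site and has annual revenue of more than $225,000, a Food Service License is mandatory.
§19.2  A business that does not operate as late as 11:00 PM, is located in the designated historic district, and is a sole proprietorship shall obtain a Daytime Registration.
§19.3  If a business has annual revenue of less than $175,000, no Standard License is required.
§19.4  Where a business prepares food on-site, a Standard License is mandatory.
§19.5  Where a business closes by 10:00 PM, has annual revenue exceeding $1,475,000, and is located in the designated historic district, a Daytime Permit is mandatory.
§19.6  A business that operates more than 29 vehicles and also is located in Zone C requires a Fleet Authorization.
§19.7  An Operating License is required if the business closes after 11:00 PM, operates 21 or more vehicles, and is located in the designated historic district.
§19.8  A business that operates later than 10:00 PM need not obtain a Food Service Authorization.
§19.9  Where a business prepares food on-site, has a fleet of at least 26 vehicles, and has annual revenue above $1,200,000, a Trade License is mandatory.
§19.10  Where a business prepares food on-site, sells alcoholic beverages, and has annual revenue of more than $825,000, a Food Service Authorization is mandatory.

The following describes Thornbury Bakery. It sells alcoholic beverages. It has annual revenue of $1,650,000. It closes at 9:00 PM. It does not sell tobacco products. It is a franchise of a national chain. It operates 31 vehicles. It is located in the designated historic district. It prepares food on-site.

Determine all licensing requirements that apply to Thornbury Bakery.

Daytime Permit, Food Service Authorization, Food Service License, Standard License, Trade License

§19.1 prepares food on-site; revenue $1,650,000 > $225,000 → Food Service License required.
§19.2 closes 9:00 PM, at/before 11:00 PM; is located in the designated historic district; is a franchise of a national chain (not: is a sole proprietorship) → Daytime Registration not required.
§19.3 revenue $1,650,000 ≥ $175,000 → Standard License exemption does not apply.
§19.4 prepares food on-site → Standard License required.
§19.5 closes 9:00 PM, at/before 10:00 PM; revenue $1,650,000 > $1,475,000; is located in the designated historic district → Daytime Permit required.
§19.6 vehicles 31 > 29; is located in the designated historic district (not: is located in Zone C) → Fleet Authorization not required.
§19.7 closes 9:00 PM, at/before 11:00 PM; vehicles 31 ≥ 21; is located in the designated historic district → Operating License not required.
§19.8 closes 9:00 PM, at/before 10:00 PM → Food Service Authorization exemption does not apply.
§19.9 prepares food on-site; vehicles 31 ≥ 26; revenue $1,650,000 > $1,200,000 → Trade License required.
§19.10 prepares food on-site; sells alcoholic beverages; revenue $1,650,000 > $825,000 → Food Service Authorization required.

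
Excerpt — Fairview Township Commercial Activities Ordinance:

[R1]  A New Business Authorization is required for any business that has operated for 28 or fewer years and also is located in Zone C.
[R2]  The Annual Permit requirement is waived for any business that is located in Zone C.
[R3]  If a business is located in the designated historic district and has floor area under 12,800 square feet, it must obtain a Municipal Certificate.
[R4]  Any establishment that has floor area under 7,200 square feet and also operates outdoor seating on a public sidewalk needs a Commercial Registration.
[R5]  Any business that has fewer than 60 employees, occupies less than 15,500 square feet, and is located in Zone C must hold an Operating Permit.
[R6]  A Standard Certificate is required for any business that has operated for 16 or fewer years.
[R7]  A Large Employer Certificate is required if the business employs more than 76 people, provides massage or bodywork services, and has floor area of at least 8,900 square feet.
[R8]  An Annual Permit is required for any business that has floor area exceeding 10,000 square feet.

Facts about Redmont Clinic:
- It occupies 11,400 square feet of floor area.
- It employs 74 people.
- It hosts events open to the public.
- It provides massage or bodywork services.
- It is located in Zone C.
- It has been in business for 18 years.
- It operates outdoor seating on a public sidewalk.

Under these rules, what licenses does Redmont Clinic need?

New Business Authorization

[R1] years in business 18 ≤ 28; is located in Zone C → New Business Authorization required.
[R2] is located in Zone C → exempt from Annual Permit.
[R3] is located in Zone C (not: is located in the designated historic district); floor area 11,400 square feet < 12,800 square feet → Municipal Certificate not required.
[R4] floor area 11,400 square feet ≥ 7,200 square feet; operates outdoor seating on a public sidewalk → Commercial Registration not required.
[R5] employees 74 ≥ 60; floor area 11,400 square feet < 15,500 square feet; is located in Zone C → Operating Permit not required.
[R6] years in business 18 > 16 → Standard Certificate not required.
[R7] employees 74 ≤ 76; provides massage or bodywork services; floor area 11,400 square feet ≥ 8,900 square feet → Large Employer Certificate not required.
[R8] floor area 11,400 square feet > 10,000 square feet → Annual Permit required.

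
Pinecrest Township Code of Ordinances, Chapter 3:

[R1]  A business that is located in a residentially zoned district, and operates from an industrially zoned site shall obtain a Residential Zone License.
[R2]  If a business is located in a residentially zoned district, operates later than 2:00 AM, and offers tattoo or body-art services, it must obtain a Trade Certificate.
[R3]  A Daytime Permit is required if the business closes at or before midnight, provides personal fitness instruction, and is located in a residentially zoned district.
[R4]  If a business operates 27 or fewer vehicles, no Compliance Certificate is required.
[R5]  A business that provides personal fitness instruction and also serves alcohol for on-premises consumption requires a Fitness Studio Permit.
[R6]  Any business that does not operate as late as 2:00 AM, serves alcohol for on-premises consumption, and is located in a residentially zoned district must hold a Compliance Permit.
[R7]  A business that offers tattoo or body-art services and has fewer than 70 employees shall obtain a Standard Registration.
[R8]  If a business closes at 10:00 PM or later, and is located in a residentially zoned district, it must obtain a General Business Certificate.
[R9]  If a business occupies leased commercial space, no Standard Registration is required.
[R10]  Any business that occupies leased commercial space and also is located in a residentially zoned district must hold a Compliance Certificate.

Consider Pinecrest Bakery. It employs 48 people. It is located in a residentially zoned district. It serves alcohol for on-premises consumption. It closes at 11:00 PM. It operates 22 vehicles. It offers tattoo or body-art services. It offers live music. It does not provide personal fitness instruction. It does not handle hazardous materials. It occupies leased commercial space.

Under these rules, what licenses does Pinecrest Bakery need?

[R1] is located in a residentially zoned district; occupies leased commercial space (not: operates from an industrially zoned site) → Residential Zone License not required.
[R2] is located in a residentially zoned district; closes 11:00 PM, at/before 2:00 AM; offers tattoo or body-art services → Trade Certificate not required.
[R3] closes 11:00 PM, at/before midnight; does not provide personal fitness instruction; is located in a residentially zoned district → Daytime Permit not required.
[R4] vehicles 22 ≤ 27 → exempt from Compliance Certificate.
[R5] does not provide personal fitness instruction; serves alcohol for on-premises consumption → Fitness Studio Permit not required.
[R6] closes 11:00 PM, at/before 2:00 AM; serves alcohol for on-premises consumption; is located in a residentially zoned district → Compliance Permit required.
[R7] offers tattoo or body-art services; employees 48 < 70 → Standard Registration required.
[R8] closes 11:00 PM, after 10:00 PM; is located in a residentially zoned district → General Business Certificate required.
[R9] occupies leased commercial space → exempt from Standard Registration.
[R10] occupies leased commercial space; is located in a residentially zoned district → Compliance Certificate required.

Compliance Permit, General Business Certificate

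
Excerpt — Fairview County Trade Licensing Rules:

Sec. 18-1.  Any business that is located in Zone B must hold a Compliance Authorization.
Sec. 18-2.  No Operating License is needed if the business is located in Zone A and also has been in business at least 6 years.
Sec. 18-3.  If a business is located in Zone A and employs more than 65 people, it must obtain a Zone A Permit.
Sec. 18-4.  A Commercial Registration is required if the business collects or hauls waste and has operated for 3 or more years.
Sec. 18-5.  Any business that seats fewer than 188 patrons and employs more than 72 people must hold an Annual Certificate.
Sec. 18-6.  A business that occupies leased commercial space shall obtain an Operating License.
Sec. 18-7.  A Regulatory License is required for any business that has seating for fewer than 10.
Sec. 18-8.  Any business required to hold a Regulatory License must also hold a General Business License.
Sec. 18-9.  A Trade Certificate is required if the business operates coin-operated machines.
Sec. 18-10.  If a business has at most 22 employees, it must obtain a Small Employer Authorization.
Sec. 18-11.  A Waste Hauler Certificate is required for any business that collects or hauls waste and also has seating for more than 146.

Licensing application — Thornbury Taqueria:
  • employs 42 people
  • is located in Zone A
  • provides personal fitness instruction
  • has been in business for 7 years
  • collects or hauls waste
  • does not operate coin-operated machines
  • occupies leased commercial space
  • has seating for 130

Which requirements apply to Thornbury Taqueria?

Commercial Registration

Sec. 18-1. is located in Zone A (not: is located in Zone B) → Compliance Authorization not required.
Sec. 18-2. is located in Zone A; years in business 7 ≥ 6 → exempt from Operating License.
Sec. 18-3. is located in Zone A; employees 42 ≤ 65 → Zone A Permit not required.
Sec. 18-4. collects or hauls waste; years in business 7 ≥ 3 → Commercial Registration required.
Sec. 18-5. seating 130 < 188; employees 42 ≤ 72 → Annual Certificate not required.
Sec. 18-6. occupies leased commercial space → Operating License required.
Sec. 18-7. seating 130 ≥ 10 → Regulatory License not required.
Sec. 18-8. Regulatory License is not required → no effect.
Sec. 18-9. does not operate coin-operated machines → Trade Certificate not required.
Sec. 18-10. employees 42 > 22 → Small Employer Authorization not required.
Sec. 18-11. collects or hauls waste; seating 130 ≤ 146 → Waste Hauler Certificate not required.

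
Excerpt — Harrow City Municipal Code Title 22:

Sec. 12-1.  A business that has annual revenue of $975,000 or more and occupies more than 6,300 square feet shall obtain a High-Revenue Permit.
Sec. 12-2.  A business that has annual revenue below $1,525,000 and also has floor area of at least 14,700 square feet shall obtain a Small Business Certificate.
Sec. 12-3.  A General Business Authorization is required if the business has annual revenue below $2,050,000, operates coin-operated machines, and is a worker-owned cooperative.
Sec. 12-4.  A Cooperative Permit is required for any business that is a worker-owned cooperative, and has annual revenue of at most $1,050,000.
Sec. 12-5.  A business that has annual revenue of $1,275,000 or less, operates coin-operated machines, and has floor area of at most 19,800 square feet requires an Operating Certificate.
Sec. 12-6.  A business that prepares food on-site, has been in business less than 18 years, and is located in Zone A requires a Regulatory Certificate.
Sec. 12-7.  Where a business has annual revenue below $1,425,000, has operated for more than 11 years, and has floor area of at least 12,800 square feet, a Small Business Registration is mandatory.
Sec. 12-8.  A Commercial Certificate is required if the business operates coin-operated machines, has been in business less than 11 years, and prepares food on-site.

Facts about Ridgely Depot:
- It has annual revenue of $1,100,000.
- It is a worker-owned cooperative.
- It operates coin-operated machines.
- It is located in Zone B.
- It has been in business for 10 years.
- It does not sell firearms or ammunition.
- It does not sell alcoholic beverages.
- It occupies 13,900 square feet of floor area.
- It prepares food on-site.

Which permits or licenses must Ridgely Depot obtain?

Sec. 12-1. revenue $1,100,000 ≥ $975,000; floor area 13,900 square feet > 6,300 square feet → High-Revenue Permit required.
Sec. 12-2. revenue $1,100,000 < $1,525,000; floor area 13,900 square feet < 14,700 square feet → Small Business Certificate not required.
Sec. 12-3. revenue $1,100,000 < $2,050,000; operates coin-operated machines; is a worker-owned cooperative → General Business Authorization required.
Sec. 12-4. is a worker-owned cooperative; revenue $1,100,000 > $1,050,000 → Cooperative Permit not required.
Sec. 12-5. revenue $1,100,000 ≤ $1,275,000; operates coin-operated machines; floor area 13,900 square feet ≤ 19,800 square feet → Operating Certificate required.
Sec. 12-6. prepares food on-site; years in business 10 < 18; is located in Zone B (not: is located in Zone A) → Regulatory Certificate not required.
Sec. 12-7. revenue $1,100,000 < $1,425,000; years in business 10 ≤ 11; floor area 13,900 square feet ≥ 12,800 square feet → Small Business Registration not required.
Sec. 12-8. operates coin-operated machines; years in business 10 < 11; prepares food on-site → Commercial Certificate required.

Commercial Certificate, General Business Authorization, High-Revenue Permit, Operating Certificate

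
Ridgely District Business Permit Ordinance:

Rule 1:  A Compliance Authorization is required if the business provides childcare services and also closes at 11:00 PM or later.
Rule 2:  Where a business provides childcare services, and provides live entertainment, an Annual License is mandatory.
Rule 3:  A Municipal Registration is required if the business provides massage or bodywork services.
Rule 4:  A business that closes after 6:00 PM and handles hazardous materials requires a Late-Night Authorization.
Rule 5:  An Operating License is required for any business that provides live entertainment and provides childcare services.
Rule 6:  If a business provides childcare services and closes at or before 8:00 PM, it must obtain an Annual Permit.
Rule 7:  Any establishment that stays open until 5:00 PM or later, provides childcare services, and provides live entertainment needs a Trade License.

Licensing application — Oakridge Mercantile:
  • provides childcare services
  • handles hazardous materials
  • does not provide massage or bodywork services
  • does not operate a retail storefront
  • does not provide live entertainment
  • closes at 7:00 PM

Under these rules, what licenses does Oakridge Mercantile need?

Annual Permit, Late-Night Authorization

Rule 1: provides childcare services; closes 7:00 PM, at/before 11:00 PM → Compliance Authorization not required.
Rule 2: provides childcare services; does not provide live entertainment → Annual License not required.
Rule 3: does not provide massage or bodywork services → Municipal Registration not required.
Rule 4: closes 7:00 PM, after 6:00 PM; handles hazardous materials → Late-Night Authorization required.
Rule 5: does not provide live entertainment; provides childcare services → Operating License not required.
Rule 6: provides childcare services; closes 7:00 PM, at/before 8:00 PM → Annual Permit required.
Rule 7: closes 7:00 PM, after 5:00 PM; provides childcare services; does not provide live entertainment → Trade License not required.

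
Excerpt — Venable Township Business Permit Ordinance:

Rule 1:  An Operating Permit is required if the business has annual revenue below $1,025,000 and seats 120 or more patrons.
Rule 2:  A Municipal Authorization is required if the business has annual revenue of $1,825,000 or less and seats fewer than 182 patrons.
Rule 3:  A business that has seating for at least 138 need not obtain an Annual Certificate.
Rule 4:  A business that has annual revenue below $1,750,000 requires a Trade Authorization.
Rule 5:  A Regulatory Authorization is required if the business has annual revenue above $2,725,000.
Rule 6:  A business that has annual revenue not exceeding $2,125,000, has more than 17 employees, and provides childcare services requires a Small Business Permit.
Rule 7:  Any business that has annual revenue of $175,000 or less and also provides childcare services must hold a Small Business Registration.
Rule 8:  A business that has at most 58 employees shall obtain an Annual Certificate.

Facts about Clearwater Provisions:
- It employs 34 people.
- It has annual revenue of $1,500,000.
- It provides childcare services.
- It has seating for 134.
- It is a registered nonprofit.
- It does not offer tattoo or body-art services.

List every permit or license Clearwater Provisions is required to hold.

Rule 1: revenue $1,500,000 ≥ $1,025,000; seating 134 ≥ 120 → Operating Permit not required.
Rule 2: revenue $1,500,000 ≤ $1,825,000; seating 134 < 182 → Municipal Authorization required.
Rule 3: seating 134 < 138 → Annual Certificate exemption does not apply.
Rule 4: revenue $1,500,000 < $1,750,000 → Trade Authorization required.
Rule 5: revenue $1,500,000 ≤ $2,725,000 → Regulatory Authorization not required.
Rule 6: revenue $1,500,000 ≤ $2,125,000; employees 34 > 17; provides childcare services → Small Business Permit required.
Rule 7: revenue $1,500,000 > $175,000; provides childcare services → Small Business Registration not required.
Rule 8: employees 34 ≤ 58 → Annual Certificate required.

Annual Certificate, Municipal Authorization, Small Business Permit, Trade Authorization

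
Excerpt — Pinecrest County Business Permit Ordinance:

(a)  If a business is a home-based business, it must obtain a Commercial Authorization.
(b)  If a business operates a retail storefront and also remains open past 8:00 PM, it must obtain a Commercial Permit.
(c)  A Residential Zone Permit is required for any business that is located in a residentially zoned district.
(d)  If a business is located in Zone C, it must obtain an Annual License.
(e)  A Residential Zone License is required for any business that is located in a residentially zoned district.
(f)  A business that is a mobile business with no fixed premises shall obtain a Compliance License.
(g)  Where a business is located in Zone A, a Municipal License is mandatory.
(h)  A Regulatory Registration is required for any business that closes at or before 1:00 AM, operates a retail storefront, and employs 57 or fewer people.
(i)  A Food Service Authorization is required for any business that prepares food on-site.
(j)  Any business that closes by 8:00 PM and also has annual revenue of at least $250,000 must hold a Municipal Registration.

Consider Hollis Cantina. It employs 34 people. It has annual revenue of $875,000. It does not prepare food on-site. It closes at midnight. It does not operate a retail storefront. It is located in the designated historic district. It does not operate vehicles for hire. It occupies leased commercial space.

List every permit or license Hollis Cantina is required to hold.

(a) occupies leased commercial space (not: is a home-based business) → Commercial Authorization not required.
(b) does not operate a retail storefront; closes midnight, after 8:00 PM → Commercial Permit not required.
(c) is located in the designated historic district (not: is located in a residentially zoned district) → Residential Zone Permit not required.
(d) is located in the designated historic district (not: is located in Zone C) → Annual License not required.
(e) is located in the designated historic district (not: is located in a residentially zoned district) → Residential Zone License not required.
(f) occupies leased commercial space (not: is a mobile business with no fixed premises) → Compliance License not required.
(g) is located in the designated historic district (not: is located in Zone A) → Municipal License not required.
(h) closes midnight, at/before 1:00 AM; does not operate a retail storefront; employees 34 ≤ 57 → Regulatory Registration not required.
(i) does not prepare food on-site → Food Service Authorization not required.
(j) closes midnight, after 8:00 PM; revenue $875,000 ≥ $250,000 → Municipal Registration not required.

None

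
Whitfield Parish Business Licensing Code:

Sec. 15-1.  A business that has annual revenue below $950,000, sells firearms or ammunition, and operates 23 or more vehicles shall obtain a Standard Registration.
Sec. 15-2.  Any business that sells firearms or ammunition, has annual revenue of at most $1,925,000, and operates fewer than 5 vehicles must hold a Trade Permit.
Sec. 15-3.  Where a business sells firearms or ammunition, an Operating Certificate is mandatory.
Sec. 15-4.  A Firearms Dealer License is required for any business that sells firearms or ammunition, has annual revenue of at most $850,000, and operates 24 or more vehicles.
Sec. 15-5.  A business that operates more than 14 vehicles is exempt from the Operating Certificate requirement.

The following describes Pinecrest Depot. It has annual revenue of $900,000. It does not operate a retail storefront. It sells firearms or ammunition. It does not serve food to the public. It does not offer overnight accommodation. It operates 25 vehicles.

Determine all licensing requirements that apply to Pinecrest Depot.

Sec. 15-1. revenue $900,000 < $950,000; sells firearms or ammunition; vehicles 25 ≥ 23 → Standard Registration required.
Sec. 15-2. sells firearms or ammunition; revenue $900,000 ≤ $1,925,000; vehicles 25 ≥ 5 → Trade Permit not required.
Sec. 15-3. sells firearms or ammunition → Operating Certificate required.
Sec. 15-4. sells firearms or ammunition; revenue $900,000 > $850,000; vehicles 25 ≥ 24 → Firearms Dealer License not required.
Sec. 15-5. vehicles 25 > 14 → exempt from Operating Certificate.

Standard Registration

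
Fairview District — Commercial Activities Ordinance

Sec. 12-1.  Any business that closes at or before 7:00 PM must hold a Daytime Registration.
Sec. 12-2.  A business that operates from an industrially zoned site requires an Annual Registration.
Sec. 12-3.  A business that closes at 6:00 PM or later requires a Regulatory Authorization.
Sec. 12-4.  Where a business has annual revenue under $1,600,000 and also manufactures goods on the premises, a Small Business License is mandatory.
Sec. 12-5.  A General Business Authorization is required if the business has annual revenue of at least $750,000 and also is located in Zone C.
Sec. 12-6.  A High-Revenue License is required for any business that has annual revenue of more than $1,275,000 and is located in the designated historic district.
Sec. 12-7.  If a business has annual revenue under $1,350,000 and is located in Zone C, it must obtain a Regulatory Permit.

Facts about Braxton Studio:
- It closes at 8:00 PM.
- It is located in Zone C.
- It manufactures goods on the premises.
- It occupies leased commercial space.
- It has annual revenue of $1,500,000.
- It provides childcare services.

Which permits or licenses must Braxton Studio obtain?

Sec. 12-1. closes 8:00 PM, after 7:00 PM → Daytime Registration not required.
Sec. 12-2. occupies leased commercial space (not: operates from an industrially zoned site) → Annual Registration not required.
Sec. 12-3. closes 8:00 PM, after 6:00 PM → Regulatory Authorization required.
Sec. 12-4. revenue $1,500,000 < $1,600,000; manufactures goods on the premises → Small Business License required.
Sec. 12-5. revenue $1,500,000 ≥ $750,000; is located in Zone C → General Business Authorization required.
Sec. 12-6. revenue $1,500,000 > $1,275,000; is located in Zone C (not: is located in the designated historic district) → High-Revenue License not required.
Sec. 12-7. revenue $1,500,000 ≥ $1,350,000; is located in Zone C → Regulatory Permit not required.

General Business Authorization, Regulatory Authorization, Small Business License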